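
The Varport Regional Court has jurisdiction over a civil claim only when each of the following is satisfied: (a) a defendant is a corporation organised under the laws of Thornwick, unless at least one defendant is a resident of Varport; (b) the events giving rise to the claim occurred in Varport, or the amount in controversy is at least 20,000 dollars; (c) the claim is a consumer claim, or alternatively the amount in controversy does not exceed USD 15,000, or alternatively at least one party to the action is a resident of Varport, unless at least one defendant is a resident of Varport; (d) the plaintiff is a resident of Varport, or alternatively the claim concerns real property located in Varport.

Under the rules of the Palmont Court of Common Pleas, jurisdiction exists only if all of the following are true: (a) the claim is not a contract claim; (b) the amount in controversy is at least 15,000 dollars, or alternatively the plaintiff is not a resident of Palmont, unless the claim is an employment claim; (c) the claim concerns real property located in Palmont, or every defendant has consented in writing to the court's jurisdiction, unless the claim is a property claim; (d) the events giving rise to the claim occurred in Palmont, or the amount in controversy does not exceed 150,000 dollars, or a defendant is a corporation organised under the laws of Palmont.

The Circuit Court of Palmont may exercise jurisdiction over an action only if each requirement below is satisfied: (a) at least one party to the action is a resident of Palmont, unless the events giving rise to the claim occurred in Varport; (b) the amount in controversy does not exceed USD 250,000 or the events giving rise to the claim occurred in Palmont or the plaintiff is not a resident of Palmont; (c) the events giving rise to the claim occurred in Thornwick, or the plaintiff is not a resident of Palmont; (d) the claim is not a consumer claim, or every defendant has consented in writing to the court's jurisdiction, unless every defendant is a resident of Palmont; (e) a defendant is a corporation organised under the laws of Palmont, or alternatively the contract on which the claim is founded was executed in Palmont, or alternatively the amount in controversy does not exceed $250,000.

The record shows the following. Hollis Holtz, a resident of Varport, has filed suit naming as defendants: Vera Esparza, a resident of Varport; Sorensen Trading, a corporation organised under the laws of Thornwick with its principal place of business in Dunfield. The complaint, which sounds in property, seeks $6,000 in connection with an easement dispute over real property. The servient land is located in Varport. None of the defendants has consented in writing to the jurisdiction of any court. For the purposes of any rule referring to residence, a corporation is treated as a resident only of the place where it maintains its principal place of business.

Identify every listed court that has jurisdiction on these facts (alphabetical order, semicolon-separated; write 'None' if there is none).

The Varport Regional Court:
  (a) Sorensen Trading is organised under the laws of Thornwick. Condition met.
  (b) The operative events occurred in Varport, which satisfies one of the alternatives. Satisfied.
  (c) The amount in controversy is 6,000 dollars, within the USD 15,000 ceiling, so one alternative holds. Satisfied.
  (d) The plaintiff resides in Varport — that alternative is enough. Satisfied.
  → Jurisdiction lies.
The Palmont Court of Common Pleas:
  (a) The claim is a property claim, not a contract claim. Condition met.
  (b) The plaintiff resides in Varport, which is not Palmont, so this disjunct is met. Satisfied.
  (c) The property lies in Varport, not Palmont; no such written consent has been filed — every alternative fails. But the claim is a property claim, and the 'unless' clause therefore excuses the requirement. Satisfied.
  (d) The amount in controversy is USD 6,000, within the 150,000 dollars ceiling — that alternative is enough. Met.
  → All conditions met; jurisdiction exists.
The Circuit Court of Palmont:
  (a) No party resides in Palmont. The proviso rescues it, though: the operative events occurred in Varport. Condition met.
  (b) The amount in controversy is USD 6,000, within the 250,000 dollars ceiling, so this disjunct is met. Met.
  (c) The plaintiff resides in Varport, which is not Palmont, so this disjunct is met. Condition met.
  (d) The claim is a property claim, not a consumer claim — that alternative is enough. Met.
  (e) The amount in controversy is 6,000 dollars, within the $250,000 ceiling, so this disjunct is met. Condition met.
  → The court has jurisdiction.

the Circuit Court of Palmont; the Palmont Court of Common Pleas; the Varport Regional Court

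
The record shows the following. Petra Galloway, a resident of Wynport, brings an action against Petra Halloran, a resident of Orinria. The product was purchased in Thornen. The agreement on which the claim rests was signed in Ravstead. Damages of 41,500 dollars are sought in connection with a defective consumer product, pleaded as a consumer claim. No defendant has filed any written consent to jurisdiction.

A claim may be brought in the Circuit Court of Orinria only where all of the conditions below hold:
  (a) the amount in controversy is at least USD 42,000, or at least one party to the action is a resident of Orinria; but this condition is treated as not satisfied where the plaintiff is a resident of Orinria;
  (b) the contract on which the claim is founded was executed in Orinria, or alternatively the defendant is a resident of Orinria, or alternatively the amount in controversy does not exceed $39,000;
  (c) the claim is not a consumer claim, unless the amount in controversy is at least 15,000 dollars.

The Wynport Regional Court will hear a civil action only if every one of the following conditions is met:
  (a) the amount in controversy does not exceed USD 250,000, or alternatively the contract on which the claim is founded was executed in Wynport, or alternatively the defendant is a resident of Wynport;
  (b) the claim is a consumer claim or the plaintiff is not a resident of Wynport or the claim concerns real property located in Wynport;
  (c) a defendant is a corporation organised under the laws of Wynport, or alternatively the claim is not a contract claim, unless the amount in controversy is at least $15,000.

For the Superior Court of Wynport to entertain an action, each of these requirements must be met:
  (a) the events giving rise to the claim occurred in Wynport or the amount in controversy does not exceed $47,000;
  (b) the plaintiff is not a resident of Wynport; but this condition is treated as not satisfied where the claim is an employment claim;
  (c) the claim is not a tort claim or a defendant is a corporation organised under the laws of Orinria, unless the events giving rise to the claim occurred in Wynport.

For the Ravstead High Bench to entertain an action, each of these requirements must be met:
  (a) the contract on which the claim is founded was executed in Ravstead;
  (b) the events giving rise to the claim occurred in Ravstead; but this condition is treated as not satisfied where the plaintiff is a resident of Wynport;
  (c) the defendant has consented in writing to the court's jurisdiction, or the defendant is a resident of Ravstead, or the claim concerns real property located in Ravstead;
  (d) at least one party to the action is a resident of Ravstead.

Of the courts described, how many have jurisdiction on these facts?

The Circuit Court of Orinria:
  (a) Petra Halloran resides in Orinria — that alternative is enough. The exception is not triggered, since the plaintiff resides in Wynport, not Orinria. Met.
  (b) The defendant resides in Orinria, so one alternative holds. Met.
  (c) The claim is a consumer claim. But the amount in controversy is 41,500 dollars, which meets the $15,000 floor, and the 'unless' clause therefore excuses the requirement. Satisfied.
  → Jurisdiction lies.
The Wynport Regional Court:
  (a) The amount in controversy is USD 41,500, within the 250,000 dollars ceiling, so one alternative holds. Condition met.
  (b) The claim is a consumer claim, so one alternative holds. Condition met.
  (c) The claim is a consumer claim, not a contract claim, so one alternative holds. Met.
  → The court has jurisdiction.
The Superior Court of Wynport:
  (a) The amount in controversy is $41,500, within the $47,000 ceiling, which satisfies one of the alternatives. Satisfied.
  (b) The plaintiff resides in Wynport. Not satisfied.
  (c) The claim is a consumer claim, not a tort claim — that alternative is enough. Met.
  → Not every requirement is met — no jurisdiction.
The Ravstead High Bench:
  (a) The contract was executed in Ravstead. Condition met.
  (b) The operative events occurred in Thornen, not Ravstead. Not met.
  (c) No such written consent has been filed; the defendant resides in Orinria, not Ravstead; the claim does not concern real property — every alternative fails. Not met.
  (d) No party resides in Ravstead. Fails.
  → No jurisdiction.
Courts with jurisdiction: the Circuit Court of Orinria, the Wynport Regional Court — 2 in total.

2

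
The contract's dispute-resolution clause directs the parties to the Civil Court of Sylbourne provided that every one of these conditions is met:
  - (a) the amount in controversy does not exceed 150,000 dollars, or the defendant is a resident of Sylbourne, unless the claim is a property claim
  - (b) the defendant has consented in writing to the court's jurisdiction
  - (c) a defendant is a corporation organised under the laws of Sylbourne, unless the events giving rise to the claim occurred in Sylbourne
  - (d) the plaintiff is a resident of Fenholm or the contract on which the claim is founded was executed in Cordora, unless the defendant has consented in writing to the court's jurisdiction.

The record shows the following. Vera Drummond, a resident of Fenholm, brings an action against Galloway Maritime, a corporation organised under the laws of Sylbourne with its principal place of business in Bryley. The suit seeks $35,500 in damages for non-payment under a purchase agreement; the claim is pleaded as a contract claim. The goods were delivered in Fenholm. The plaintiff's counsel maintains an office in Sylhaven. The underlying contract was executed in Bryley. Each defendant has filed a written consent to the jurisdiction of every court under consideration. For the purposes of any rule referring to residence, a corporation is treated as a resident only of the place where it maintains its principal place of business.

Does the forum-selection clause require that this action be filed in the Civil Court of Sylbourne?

The Civil Court of Sylbourne:
  (a) The amount in controversy is $35,500, within the 150,000 dollars ceiling — that alternative is enough. Satisfied.
  (b) Every defendant has filed written consent. Met.
  (c) Galloway Maritime is organised under the laws of Sylbourne. Satisfied.
  (d) The plaintiff resides in Fenholm, which satisfies one of the alternatives. Condition met.
  → Forum clause is triggered.

Yes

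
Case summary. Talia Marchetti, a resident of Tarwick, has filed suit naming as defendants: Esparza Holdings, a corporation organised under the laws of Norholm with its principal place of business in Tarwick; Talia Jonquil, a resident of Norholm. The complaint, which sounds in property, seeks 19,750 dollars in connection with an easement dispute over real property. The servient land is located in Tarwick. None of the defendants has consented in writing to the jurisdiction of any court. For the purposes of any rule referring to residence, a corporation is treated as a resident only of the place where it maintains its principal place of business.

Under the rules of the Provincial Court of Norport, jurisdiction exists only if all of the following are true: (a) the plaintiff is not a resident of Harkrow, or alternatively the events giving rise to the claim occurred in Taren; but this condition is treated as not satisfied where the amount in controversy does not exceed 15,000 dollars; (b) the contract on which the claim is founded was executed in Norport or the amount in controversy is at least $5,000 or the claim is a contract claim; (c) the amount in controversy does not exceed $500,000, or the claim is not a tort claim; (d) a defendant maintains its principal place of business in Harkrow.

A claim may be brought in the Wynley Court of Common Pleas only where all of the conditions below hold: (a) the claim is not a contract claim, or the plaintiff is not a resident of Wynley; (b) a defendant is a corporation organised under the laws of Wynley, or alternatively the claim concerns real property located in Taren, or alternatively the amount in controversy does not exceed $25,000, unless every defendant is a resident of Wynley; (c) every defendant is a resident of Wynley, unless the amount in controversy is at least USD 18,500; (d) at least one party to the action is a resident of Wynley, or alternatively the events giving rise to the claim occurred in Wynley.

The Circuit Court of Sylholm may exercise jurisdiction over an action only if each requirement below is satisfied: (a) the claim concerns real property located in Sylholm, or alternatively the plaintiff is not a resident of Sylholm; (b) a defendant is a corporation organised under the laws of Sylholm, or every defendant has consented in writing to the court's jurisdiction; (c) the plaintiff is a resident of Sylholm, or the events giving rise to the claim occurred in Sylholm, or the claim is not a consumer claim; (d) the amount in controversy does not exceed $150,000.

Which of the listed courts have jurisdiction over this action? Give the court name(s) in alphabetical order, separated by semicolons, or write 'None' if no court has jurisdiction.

None

The Provincial Court of Norport:
  (a) The plaintiff resides in Tarwick, which is not Harkrow — that alternative is enough. And the carve-out is inapplicable — the amount in controversy is $19,750, above the $15,000 ceiling. Condition met.
  (b) The amount in controversy is USD 19,750, which meets the 5,000 dollars floor, which satisfies one of the alternatives. Met.
  (c) The amount in controversy is USD 19,750, within the USD 500,000 ceiling — that alternative is enough. Condition met.
  (d) The corporate defendant(s) have their principal place of business in Tarwick, not Harkrow. Not satisfied.
  → Not every requirement is met — no jurisdiction.
The Wynley Court of Common Pleas:
  (a) The claim is a property claim, not a contract claim, so one alternative holds. Met.
  (b) The amount in controversy is 19,750 dollars, within the $25,000 ceiling, so one alternative holds. Satisfied.
  (c) The defendants reside as follows — Esparza Holdings in Tarwick, Talia Jonquil in Norholm — not all in Wynley. The proviso rescues it, though: the amount in controversy is USD 19,750, which meets the $18,500 floor. Condition met.
  (d) No party resides in Wynley; the operative events occurred in Tarwick, not Wynley — every alternative fails. Not satisfied.
  → At least one condition fails; no jurisdiction.
The Circuit Court of Sylholm:
  (a) The plaintiff resides in Tarwick, which is not Sylholm — that alternative is enough. Condition met.
  (b) The corporate defendant(s) are organised in Norholm, not Sylholm; no such written consent has been filed — every alternative fails. Fails.
  (c) The claim is a property claim, not a consumer claim, so this disjunct is met. Met.
  (d) The amount in controversy is $19,750, within the USD 150,000 ceiling. Satisfied.
  → No jurisdiction.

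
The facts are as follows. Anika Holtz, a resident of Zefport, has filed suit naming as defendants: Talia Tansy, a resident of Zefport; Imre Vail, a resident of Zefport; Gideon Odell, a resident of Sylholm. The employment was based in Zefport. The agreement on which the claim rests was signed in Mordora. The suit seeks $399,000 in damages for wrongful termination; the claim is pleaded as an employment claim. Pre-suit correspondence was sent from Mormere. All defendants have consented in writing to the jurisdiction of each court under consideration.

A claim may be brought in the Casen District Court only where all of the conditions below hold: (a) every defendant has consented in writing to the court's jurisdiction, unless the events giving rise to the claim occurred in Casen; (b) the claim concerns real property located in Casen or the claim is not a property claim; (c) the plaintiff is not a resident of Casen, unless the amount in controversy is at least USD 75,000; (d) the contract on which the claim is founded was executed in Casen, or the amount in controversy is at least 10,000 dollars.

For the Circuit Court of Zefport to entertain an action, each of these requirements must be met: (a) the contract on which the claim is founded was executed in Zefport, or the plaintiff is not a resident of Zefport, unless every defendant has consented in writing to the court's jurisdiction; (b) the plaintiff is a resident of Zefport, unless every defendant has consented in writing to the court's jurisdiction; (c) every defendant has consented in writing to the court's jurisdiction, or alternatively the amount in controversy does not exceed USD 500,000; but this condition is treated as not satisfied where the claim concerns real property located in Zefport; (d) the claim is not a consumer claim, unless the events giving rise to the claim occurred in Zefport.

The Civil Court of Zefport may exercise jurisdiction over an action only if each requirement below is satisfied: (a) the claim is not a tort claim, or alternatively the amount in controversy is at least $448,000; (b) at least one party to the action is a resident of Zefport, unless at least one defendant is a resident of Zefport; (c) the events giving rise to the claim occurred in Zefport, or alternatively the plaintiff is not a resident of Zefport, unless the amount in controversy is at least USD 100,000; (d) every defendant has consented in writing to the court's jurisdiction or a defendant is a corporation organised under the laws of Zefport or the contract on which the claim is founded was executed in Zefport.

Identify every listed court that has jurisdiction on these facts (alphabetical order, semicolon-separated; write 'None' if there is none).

The Casen District Court:
  (a) Every defendant has filed written consent. Satisfied.
  (b) The claim is an employment claim, not a property claim, which satisfies one of the alternatives. Satisfied.
  (c) The plaintiff resides in Zefport, which is not Casen. Met.
  (d) The amount in controversy is USD 399,000, which meets the $10,000 floor, so this disjunct is met. Condition met.
  → The court has jurisdiction.
The Circuit Court of Zefport:
  (a) The contract was executed in Mordora, not Zefport; the plaintiff resides in Zefport — every alternative fails. The proviso rescues it, though: every defendant has filed written consent. Satisfied.
  (b) The plaintiff resides in Zefport. Met.
  (c) Every defendant has filed written consent — that alternative is enough. The carve-out does not apply: the claim does not concern real property. Met.
  (d) The claim is an employment claim, not a consumer claim. Met.
  → Jurisdiction lies.
The Civil Court of Zefport:
  (a) The claim is an employment claim, not a tort claim, so one alternative holds. Condition met.
  (b) Anika Holtz resides in Zefport. Satisfied.
  (c) The operative events occurred in Zefport, which satisfies one of the alternatives. Condition met.
  (d) Every defendant has filed written consent, so this disjunct is met. Satisfied.
  → Jurisdiction lies.

the Casen District Court; the Circuit Court of Zefport; the Civil Court of Zefport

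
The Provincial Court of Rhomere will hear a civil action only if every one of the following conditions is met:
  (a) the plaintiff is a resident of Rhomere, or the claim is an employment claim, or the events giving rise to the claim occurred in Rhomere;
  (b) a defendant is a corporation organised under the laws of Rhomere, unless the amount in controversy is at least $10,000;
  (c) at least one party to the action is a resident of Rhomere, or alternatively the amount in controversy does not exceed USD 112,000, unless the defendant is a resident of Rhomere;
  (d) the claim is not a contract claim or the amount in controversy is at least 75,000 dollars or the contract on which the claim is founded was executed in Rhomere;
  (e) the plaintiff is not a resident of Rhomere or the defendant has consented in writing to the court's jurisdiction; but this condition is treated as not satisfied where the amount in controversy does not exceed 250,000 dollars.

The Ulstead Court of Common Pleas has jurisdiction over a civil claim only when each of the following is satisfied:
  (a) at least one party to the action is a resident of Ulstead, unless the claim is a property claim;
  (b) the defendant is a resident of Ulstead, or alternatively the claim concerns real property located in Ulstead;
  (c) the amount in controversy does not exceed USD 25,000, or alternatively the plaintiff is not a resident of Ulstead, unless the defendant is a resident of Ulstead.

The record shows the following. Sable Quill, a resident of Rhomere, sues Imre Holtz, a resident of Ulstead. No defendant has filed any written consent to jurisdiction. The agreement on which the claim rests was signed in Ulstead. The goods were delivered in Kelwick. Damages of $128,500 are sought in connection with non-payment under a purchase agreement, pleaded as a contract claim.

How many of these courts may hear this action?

The Provincial Court of Rhomere:
  (a) The plaintiff resides in Rhomere, which satisfies one of the alternatives. Condition met.
  (b) No defendant is a corporation. The proviso rescues it, though: the amount in controversy is $128,500, which meets the 10,000 dollars floor. Met.
  (c) Sable Quill resides in Rhomere, so this disjunct is met. Met.
  (d) The amount in controversy is 128,500 dollars, which meets the USD 75,000 floor, which satisfies one of the alternatives. Satisfied.
  (e) The plaintiff resides in Rhomere; no such written consent has been filed — no alternative holds. Not met.
  → No jurisdiction.
The Ulstead Court of Common Pleas:
  (a) Imre Holtz resides in Ulstead. Condition met.
  (b) The defendant resides in Ulstead, so one alternative holds. Satisfied.
  (c) The plaintiff resides in Rhomere, which is not Ulstead, so one alternative holds. Satisfied.
  → Every requirement is satisfied — jurisdiction.
Courts with jurisdiction: the Ulstead Court of Common Pleas — 1 in total.

1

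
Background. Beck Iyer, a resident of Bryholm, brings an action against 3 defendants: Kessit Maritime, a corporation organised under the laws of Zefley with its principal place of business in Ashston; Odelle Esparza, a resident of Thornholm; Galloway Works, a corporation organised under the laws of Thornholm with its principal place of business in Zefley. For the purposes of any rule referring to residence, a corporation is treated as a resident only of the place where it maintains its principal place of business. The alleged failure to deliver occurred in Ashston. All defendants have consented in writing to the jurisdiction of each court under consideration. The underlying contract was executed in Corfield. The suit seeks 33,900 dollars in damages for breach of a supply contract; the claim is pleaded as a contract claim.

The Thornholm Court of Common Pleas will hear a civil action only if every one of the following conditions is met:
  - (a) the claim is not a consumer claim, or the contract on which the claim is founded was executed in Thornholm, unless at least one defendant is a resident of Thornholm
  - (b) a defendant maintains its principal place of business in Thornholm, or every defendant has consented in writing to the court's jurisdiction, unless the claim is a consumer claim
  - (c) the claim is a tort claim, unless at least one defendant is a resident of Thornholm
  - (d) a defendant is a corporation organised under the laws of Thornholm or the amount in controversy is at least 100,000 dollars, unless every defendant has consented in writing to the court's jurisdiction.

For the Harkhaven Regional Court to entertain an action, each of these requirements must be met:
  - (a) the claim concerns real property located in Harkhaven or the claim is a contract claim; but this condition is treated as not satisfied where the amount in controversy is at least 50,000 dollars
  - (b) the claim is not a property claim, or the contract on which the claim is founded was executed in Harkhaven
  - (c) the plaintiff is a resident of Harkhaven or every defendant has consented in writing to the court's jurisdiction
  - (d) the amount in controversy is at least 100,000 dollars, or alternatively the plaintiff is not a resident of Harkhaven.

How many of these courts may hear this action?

The Thornholm Court of Common Pleas:
  (a) The claim is a contract claim, not a consumer claim, which satisfies one of the alternatives. Met.
  (b) Every defendant has filed written consent, which satisfies one of the alternatives. Met.
  (c) The claim is a contract claim, not a tort claim. But Odelle Esparza resides in Thornholm, and the 'unless' clause therefore excuses the requirement. Satisfied.
  (d) Galloway Works is organised under the laws of Thornholm, so this disjunct is met. Condition met.
  → Jurisdiction lies.
The Harkhaven Regional Court:
  (a) The claim is a contract claim — that alternative is enough. And the carve-out is inapplicable — the amount in controversy is $33,900, below the 50,000 dollars floor. Condition met.
  (b) The claim is a contract claim, not a property claim — that alternative is enough. Met.
  (c) Every defendant has filed written consent, which satisfies one of the alternatives. Satisfied.
  (d) The plaintiff resides in Bryholm, which is not Harkhaven — that alternative is enough. Met.
  → The court has jurisdiction.
Courts with jurisdiction: the Thornholm Court of Common Pleas, the Harkhaven Regional Court — 2 in total.

2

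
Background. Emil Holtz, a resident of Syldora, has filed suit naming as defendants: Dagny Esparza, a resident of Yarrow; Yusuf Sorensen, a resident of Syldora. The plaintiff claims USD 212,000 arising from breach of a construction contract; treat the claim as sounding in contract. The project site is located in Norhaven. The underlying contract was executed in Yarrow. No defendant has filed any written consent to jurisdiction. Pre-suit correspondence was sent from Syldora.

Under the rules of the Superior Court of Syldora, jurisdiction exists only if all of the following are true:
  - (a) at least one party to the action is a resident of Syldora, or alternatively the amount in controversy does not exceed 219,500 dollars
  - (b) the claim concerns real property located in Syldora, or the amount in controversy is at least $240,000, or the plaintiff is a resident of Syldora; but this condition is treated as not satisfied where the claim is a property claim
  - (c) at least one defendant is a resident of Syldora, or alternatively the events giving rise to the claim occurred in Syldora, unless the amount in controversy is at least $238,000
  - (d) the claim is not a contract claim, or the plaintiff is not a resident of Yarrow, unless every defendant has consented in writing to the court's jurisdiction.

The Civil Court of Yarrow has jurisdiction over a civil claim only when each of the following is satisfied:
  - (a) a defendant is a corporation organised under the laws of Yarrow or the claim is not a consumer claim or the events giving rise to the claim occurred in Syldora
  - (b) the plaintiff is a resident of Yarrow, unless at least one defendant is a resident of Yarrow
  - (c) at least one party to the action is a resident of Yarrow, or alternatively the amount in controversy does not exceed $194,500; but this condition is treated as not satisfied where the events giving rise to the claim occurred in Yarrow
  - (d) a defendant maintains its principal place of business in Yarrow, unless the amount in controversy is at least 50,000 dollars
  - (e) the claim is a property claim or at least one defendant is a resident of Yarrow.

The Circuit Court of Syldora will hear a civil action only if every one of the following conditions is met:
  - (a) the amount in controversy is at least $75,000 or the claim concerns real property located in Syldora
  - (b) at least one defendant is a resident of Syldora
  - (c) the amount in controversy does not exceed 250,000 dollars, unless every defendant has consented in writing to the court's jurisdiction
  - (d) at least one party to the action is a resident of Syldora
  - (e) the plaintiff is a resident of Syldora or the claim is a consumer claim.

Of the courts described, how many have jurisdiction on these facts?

3

The Superior Court of Syldora:
  (a) Emil Holtz resides in Syldora — that alternative is enough. Satisfied.
  (b) The plaintiff resides in Syldora, which satisfies one of the alternatives. And the carve-out is inapplicable — the claim is a contract claim, not a property claim. Met.
  (c) Yusuf Sorensen resides in Syldora — that alternative is enough. Satisfied.
  (d) The plaintiff resides in Syldora, which is not Yarrow, so one alternative holds. Condition met.
  → The court has jurisdiction.
The Civil Court of Yarrow:
  (a) The claim is a contract claim, not a consumer claim, so this disjunct is met. Condition met.
  (b) The plaintiff resides in Syldora, not Yarrow. However, Dagny Esparza resides in Yarrow, so the 'unless' proviso supplies this condition. Met.
  (c) Dagny Esparza resides in Yarrow, so one alternative holds. The carve-out does not apply: the operative events occurred in Norhaven, not Yarrow. Satisfied.
  (d) No defendant is a corporation. However, the amount in controversy is USD 212,000, which meets the $50,000 floor, so the 'unless' proviso supplies this condition. Satisfied.
  (e) Dagny Esparza resides in Yarrow, which satisfies one of the alternatives. Satisfied.
  → The court has jurisdiction.
The Circuit Court of Syldora:
  (a) The amount in controversy is $212,000, which meets the USD 75,000 floor, so one alternative holds. Met.
  (b) Yusuf Sorensen resides in Syldora. Met.
  (c) The amount in controversy is USD 212,000, within the USD 250,000 ceiling. Condition met.
  (d) Emil Holtz resides in Syldora. Met.
  (e) The plaintiff resides in Syldora, so one alternative holds. Condition met.
  → Jurisdiction lies.
Courts with jurisdiction: the Superior Court of Syldora, the Civil Court of Yarrow, the Circuit Court of Syldora — 3 in total.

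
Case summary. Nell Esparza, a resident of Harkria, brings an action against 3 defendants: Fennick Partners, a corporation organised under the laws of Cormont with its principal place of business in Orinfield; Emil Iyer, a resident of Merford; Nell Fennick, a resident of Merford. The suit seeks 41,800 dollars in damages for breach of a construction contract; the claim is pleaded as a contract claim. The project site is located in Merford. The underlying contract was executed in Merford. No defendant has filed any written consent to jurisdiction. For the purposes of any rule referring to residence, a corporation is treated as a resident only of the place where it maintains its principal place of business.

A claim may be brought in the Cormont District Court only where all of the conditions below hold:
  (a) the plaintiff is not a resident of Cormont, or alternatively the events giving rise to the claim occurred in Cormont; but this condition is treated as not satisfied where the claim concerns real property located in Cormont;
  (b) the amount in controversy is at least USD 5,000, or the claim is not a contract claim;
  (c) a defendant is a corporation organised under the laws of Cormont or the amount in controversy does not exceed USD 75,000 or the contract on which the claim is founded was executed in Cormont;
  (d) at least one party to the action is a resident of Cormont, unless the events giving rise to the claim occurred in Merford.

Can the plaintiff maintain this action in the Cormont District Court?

Yes

The Cormont District Court:
  (a) The plaintiff resides in Harkria, which is not Cormont — that alternative is enough. The exception is not triggered, since the claim does not concern real property. Met.
  (b) The amount in controversy is $41,800, which meets the 5,000 dollars floor — that alternative is enough. Met.
  (c) Fennick Partners is organised under the laws of Cormont — that alternative is enough. Condition met.
  (d) No party resides in Cormont. But the operative events occurred in Merford, and the 'unless' clause therefore excuses the requirement. Satisfied.
  → Jurisdiction lies.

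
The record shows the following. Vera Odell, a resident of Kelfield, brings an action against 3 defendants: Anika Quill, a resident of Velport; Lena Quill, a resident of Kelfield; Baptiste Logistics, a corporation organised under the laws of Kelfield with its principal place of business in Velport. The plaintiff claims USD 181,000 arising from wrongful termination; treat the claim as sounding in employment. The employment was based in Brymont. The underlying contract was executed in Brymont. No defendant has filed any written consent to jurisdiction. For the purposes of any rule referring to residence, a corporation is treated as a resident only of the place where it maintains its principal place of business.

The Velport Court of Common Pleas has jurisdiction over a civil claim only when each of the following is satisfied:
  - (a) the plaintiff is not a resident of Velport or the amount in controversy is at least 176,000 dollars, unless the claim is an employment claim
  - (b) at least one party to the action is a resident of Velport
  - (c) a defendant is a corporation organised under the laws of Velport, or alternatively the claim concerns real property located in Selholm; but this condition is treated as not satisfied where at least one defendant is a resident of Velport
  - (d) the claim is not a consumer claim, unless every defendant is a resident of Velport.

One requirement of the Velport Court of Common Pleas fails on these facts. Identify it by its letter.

The Velport Court of Common Pleas:
  (a) The plaintiff resides in Kelfield, which is not Velport, so this disjunct is met. Condition met.
  (b) Anika Quill resides in Velport. Met.
  (c) The corporate defendant(s) are organised in Kelfield, not Velport; the claim does not concern real property — every alternative fails. Condition not met.
  (d) The claim is an employment claim, not a consumer claim. Condition met.
Only condition (c) fails.

(c)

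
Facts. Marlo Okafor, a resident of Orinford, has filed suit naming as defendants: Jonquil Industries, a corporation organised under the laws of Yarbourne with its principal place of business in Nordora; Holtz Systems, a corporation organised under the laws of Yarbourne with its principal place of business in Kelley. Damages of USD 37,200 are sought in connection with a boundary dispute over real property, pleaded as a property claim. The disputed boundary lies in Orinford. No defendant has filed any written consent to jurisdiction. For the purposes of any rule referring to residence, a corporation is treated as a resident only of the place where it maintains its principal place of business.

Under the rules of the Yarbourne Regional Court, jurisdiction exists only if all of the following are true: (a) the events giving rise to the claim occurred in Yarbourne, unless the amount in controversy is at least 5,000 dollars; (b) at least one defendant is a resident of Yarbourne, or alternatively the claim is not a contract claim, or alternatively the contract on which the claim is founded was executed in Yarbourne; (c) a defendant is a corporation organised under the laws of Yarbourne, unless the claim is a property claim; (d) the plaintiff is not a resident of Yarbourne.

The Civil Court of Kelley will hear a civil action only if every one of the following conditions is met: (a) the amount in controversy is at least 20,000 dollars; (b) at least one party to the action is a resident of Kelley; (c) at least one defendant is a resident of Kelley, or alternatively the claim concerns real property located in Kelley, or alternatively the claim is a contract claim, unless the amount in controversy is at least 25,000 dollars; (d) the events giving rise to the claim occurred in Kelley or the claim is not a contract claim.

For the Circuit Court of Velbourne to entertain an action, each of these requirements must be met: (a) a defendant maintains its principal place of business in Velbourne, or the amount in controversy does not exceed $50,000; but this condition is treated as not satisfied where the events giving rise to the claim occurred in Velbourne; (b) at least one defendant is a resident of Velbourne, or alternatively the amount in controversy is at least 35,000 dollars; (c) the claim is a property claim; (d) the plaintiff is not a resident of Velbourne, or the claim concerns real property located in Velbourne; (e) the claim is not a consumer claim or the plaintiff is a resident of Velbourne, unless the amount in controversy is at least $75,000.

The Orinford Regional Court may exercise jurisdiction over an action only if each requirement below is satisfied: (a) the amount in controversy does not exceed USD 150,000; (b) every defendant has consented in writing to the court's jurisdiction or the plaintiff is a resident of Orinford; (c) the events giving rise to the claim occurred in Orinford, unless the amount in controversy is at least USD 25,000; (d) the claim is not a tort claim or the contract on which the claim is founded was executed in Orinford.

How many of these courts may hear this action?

4

The Yarbourne Regional Court:
  (a) The operative events occurred in Orinford, not Yarbourne. The proviso rescues it, though: the amount in controversy is 37,200 dollars, which meets the $5,000 floor. Condition met.
  (b) The claim is a property claim, not a contract claim, which satisfies one of the alternatives. Condition met.
  (c) Jonquil Industries is organised under the laws of Yarbourne. Met.
  (d) The plaintiff resides in Orinford, which is not Yarbourne. Satisfied.
  → Every requirement is satisfied — jurisdiction.
The Civil Court of Kelley:
  (a) The amount in controversy is 37,200 dollars, which meets the USD 20,000 floor. Condition met.
  (b) Holtz Systems resides in Kelley. Met.
  (c) Holtz Systems resides in Kelley, so this disjunct is met. Condition met.
  (d) The claim is a property claim, not a contract claim — that alternative is enough. Condition met.
  → The court has jurisdiction.
The Circuit Court of Velbourne:
  (a) The amount in controversy is $37,200, within the 50,000 dollars ceiling, so this disjunct is met. The carve-out does not apply: the operative events occurred in Orinford, not Velbourne. Condition met.
  (b) The amount in controversy is $37,200, which meets the USD 35,000 floor — that alternative is enough. Satisfied.
  (c) The claim is a property claim. Condition met.
  (d) The plaintiff resides in Orinford, which is not Velbourne, so this disjunct is met. Satisfied.
  (e) The claim is a property claim, not a consumer claim, which satisfies one of the alternatives. Condition met.
  → All conditions met; jurisdiction exists.
The Orinford Regional Court:
  (a) The amount in controversy is $37,200, within the $150,000 ceiling. Met.
  (b) The plaintiff resides in Orinford — that alternative is enough. Met.
  (c) The operative events occurred in Orinford. Met.
  (d) The claim is a property claim, not a tort claim, so one alternative holds. Condition met.
  → Jurisdiction lies.
Courts with jurisdiction: the Yarbourne Regional Court, the Civil Court of Kelley, the Circuit Court of Velbourne, the Orinford Regional Court — 4 in total.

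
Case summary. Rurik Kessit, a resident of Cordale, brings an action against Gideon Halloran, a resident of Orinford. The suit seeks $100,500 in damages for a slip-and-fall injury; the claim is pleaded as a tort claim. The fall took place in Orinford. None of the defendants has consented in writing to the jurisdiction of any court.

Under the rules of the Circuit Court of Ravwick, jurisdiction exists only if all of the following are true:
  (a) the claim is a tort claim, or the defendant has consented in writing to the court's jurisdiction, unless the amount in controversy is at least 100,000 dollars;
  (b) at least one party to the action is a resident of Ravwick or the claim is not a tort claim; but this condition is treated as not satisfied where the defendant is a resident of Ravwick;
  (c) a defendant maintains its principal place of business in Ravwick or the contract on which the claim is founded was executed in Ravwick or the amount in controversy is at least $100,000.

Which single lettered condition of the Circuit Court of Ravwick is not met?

The Circuit Court of Ravwick:
  (a) The claim is a tort claim, so one alternative holds. Satisfied.
  (b) No party resides in Ravwick; the claim is a tort claim — none of the alternatives is met. Fails.
  (c) The amount in controversy is 100,500 dollars, which meets the 100,000 dollars floor, so this disjunct is met. Satisfied.
Only condition (b) fails.

(b)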